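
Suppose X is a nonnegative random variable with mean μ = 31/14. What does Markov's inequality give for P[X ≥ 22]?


μ = E[X] = 31/14, a = 22.
Markov: P[X ≥ 22] ≤ μ/a = (31/14)/22 = 31/308.
Numerically: ≈ 0.10065.
(Since a = 22 > μ = 2.21429, the bound 31/308 is < 1 and informative.)

P[X ≥ 22] ≤ 31/308 ≈ 0.10065.


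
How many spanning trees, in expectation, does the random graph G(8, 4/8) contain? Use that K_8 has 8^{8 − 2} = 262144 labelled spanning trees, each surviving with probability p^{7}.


K_8 has 8^{8 − 2} = 262144 labelled spanning trees.
For each such spanning tree H, let X_H = 1 if all 7 edges of H are present in G. Then P[X_H = 1] = p^{7} = (1/2)^{7} = 1/128.
By linearity of expectation: E[X] = Σ_H E[X_H] = 262144 · p^{7} = 262144 · 1/128 = 2048.
Numerically: E[X] ≈ 2048.

E[X] = 262144 · (1/2)^{7} = 2048 ≈ 2048.


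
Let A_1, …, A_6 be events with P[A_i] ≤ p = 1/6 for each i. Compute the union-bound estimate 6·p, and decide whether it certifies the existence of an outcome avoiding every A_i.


Union bound: P[∪_{i=1}^{6} A_i] ≤ Σ_i P[A_i] ≤ 6·p = 6·(1/6) = 1.
Numerically: 1 ≈ 1.0000.
Is 1 < 1? NO.
Since the bound 1 is ≥ 1, the union bound is uninformative here; it does NOT by itself certify existence.

6·p = 1 ≈ 1.0000; existence NOT certified by the union bound.


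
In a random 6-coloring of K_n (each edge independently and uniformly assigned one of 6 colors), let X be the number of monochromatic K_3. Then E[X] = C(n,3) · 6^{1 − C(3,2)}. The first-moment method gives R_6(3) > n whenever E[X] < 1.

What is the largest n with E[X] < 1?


We need C(n, 3) · 6^{1 − 3} < 1, i.e. C(n, 3) < 6^{3 − 1} = 36.
Check values of n near the boundary:
  n = 4: C(4, 3) = 4; 4 < 36? YES
  n = 5: C(5, 3) = 10; 10 < 36? YES
  n = 6: C(6, 3) = 20; 20 < 36? YES
  n = 7: C(7, 3) = 35; 35 < 36? YES
  n = 8: C(8, 3) = 56; 56 < 36? NO
  n = 9: C(9, 3) = 84; 84 < 36? NO
  n = 10: C(10, 3) = 120; 120 < 36? NO
The largest n with C(n, 3) < 36 is n = 7 (where E[X] = 35/36 ≈ 0.97222). Hence R_6(3) > 7, i.e. R_6(3) ≥ 8.

Largest n = 7; hence R_6(3) > 7.


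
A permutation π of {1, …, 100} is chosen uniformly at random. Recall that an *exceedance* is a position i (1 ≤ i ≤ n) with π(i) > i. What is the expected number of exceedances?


Write X = Σ_{i=1}^{100} X_i, where X_i = 1_{π(i) > i}.
For each fixed i, π(i) is uniform over {1, …, 100} (marginal of a uniform permutation), so P[π(i) > i] = (n − i)/n. Summing: Σ_{i=1}^{100} (n − i)/n = (0 + 1 + … + 99)/100 = 100(100 − 1)/(2·100) = (100 − 1)/2.
Hence E[X] = Σ_{i=1}^{100} (100 − i)/100 = 99/2 ≈ 49.500.

E[X] = 99/2 = 49.500.


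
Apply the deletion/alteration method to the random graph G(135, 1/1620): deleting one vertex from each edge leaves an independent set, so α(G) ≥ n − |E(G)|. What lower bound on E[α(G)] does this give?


E[|E(G)|] = C(135, 2)·p = 9045 · (1/1620) = 67/12.
E[α(G)] ≥ n − E[|E(G)|] = 135 − 67/12 = 1553/12.
Numerically: ≈ 129.416667.
(This is only a lower bound; the true E[α(G)] may be larger.)

E[α(G)] ≥ 1553/12 ≈ 129.416667.


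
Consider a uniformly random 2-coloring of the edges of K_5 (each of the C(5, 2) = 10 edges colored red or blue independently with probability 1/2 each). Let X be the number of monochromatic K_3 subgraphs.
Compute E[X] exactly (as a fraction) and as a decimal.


Let X = Σ_S X_S over the C(5, 3) = 10 subsets S of size 3, where X_S = 1 if the K_3 on S is monochromatic.
For a fixed S, the K_3 on S has C(3, 2) = 3 edges. P[all 3 edges red] = (1/2)^3, and likewise for blue, so P[monochromatic] = 2·(1/2)^3 = 2^{1 − 3} = 1/4.
Summing: E[X] = C(5, 3) · 2^{1 − 3} = 10 · 1/4 = 5/2.
Numerically: E[X] ≈ 2.500000.

E[X] = C(5,3)·2^(1−C(3,2)) = 5/2 ≈ 2.500000.


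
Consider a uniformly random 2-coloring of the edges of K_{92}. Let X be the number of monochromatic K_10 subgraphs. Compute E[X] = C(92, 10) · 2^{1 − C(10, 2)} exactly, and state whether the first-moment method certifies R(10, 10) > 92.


E[X] = C(92, 10) · 2^{1 − 45} = 7210666060598 · 2^{−44} = 7210666060598/17592186044416.
As a reduced fraction: E[X] = 3605333030299/8796093022208 ≈ 0.4098789.
Is E[X] < 1? YES.
Since E[X] < 1, there exists a 2-coloring of K_{92} with no monochromatic K_10; hence R(10, 10) > 92.

E[X] = 3605333030299/8796093022208 ≈ 0.4098789; E[X] < 1, so R(10, 10) > 92.


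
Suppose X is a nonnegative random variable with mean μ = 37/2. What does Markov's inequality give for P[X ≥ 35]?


μ = E[X] = 37/2, a = 35.
Markov: P[X ≥ 35] ≤ μ/a = (37/2)/35 = 37/70.
Numerically: ≈ 0.529.
(Since a = 35 > μ = 18.500, the bound 37/70 is < 1 and informative.)

P[X ≥ 35] ≤ 37/70 ≈ 0.529.


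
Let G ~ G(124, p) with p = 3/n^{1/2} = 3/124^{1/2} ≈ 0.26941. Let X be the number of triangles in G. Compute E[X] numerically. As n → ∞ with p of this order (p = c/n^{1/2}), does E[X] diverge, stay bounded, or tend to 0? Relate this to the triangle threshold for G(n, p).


Number of potential triangles: C(124, 3) = 310124.
Each occurs with probability p³ ≈ (0.26941)³ ≈ 1.9553803e-02.
By linearity: E[X] = C(124, 3)·p³ ≈ 310124 · 1.9553803e-02 ≈ 6064.10361.
Since α = 1/2 < 1, p = c/n^{1/2} ≫ 1/n is above the triangle threshold p ~ 1/n. Asymptotically E[X] ~ (c³/6)·n^{3(1−α)} = (3³/6)·n^{1.5} → ∞; triangles are abundant w.h.p.

E[X] ≈ 6064.10361; in regime p = Θ(1/n^{1/2}) E[X] diverges (above the triangle threshold p ~ 1/n).


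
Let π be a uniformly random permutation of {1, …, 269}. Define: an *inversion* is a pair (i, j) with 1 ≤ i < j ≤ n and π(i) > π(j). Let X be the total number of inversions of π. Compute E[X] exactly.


Write X = Σ X_I over the C(269, 2) = 36046 pairs i < j, with X_I the indicator of one inversion.
There are 36046 indicators.
For each fixed pair i < j, the values π(i) and π(j) are two distinct elements of {1, …, 269} in uniformly random order; by symmetry P[π(i) > π(j)] = 1/2.
By linearity: E[X] = 36046 · (1/2) = C(269, 2) · (1/2) = 36046/2 = 18023 ≈ 18023.00000.

E[X] = 18023 = 18023.00000.


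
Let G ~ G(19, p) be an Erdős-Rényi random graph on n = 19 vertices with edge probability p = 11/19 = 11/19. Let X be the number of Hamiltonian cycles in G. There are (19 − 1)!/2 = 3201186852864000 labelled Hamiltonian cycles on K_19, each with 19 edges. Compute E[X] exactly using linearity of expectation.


K_19 has (19 − 1)!/2 = 3201186852864000 labelled Hamiltonian cycles.
For each such Hamiltonian cycle H, let X_H = 1 if all 19 edges of H are present in G. Then P[X_H = 1] = p^{19} = (11/19)^{19} = 61159090448414546291/1978419655660313589123979.
Summing the indicators: E[X] = Σ_H E[X_H] = 3201186852864000 · p^{19} = 3201186852864000 · 61159090448414546291/1978419655660313589123979 = 195781676276584883979724733927424000/1978419655660313589123979.
Numerically: E[X] ≈ 9.89586e+10.

E[X] = 3201186852864000 · (11/19)^{19} = 195781676276584883979724733927424000/1978419655660313589123979 ≈ 9.89586e+10.


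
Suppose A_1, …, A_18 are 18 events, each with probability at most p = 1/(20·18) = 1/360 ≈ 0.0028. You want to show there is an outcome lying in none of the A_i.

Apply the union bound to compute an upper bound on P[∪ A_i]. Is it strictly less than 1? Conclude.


Union bound: P[∪_{i=1}^{18} A_i] ≤ Σ_i P[A_i] ≤ 18·p = 18·(1/360) = 1/20.
Numerically: 1/20 ≈ 0.0500.
Is 1/20 < 1? YES.
Since P[∪ A_i] ≤ 1/20 < 1, the complement has P[∩ A_i^c] ≥ 1 − 1/20 = 19/20 > 0, so some outcome avoids every A_i.

18·p = 1/20 ≈ 0.0500; existence CERTIFIED by the union bound.


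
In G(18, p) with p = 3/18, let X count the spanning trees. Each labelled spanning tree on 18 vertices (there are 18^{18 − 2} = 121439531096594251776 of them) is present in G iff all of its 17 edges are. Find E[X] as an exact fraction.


K_18 has 18^{18 − 2} = 121439531096594251776 labelled spanning trees.
For each such spanning tree H, let X_H = 1 if all 17 edges of H are present in G. Then P[X_H = 1] = p^{17} = (1/6)^{17} = 1/16926659444736.
Summing the indicators: E[X] = Σ_H E[X_H] = 121439531096594251776 · p^{17} = 121439531096594251776 · 1/16926659444736 = 14348907/2.
Numerically: E[X] ≈ 7.1745e+06.

E[X] = 121439531096594251776 · (1/6)^{17} = 14348907/2 ≈ 7.1745e+06.


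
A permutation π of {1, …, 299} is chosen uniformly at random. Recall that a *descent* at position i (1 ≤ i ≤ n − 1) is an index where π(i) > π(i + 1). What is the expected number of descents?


Write X = Σ X_I over i = 1, …, 298, with X_I the indicator of one descent.
There are 298 indicators.
For each fixed i, the pair (π(i), π(i+1)) is a uniformly random ordered pair of distinct values from {1, …, 299}; by symmetry P[π(i) > π(i+1)] = 1/2.
By linearity: E[X] = 298 · (1/2) = (299 − 1) · (1/2) = 149 ≈ 149.000000.

E[X] = 149 = 149.000000.


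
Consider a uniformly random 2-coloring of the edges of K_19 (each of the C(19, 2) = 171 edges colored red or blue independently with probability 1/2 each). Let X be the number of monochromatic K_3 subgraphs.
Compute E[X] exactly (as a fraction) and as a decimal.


Let X = Σ_S X_S over the C(19, 3) = 969 subsets S of size 3, where X_S = 1 if the K_3 on S is monochromatic.
For a fixed S, the K_3 on S has C(3, 2) = 3 edges. P[all 3 edges red] = (1/2)^3, and likewise for blue, so P[monochromatic] = 2·(1/2)^3 = 2^{1 − 3} = 1/4.
Summing: E[X] = C(19, 3) · 2^{1 − 3} = 969 · 1/4 = 969/4.
Numerically: E[X] ≈ 242.25000.

E[X] = C(19,3)·2^(1−C(3,2)) = 969/4 ≈ 242.25000.


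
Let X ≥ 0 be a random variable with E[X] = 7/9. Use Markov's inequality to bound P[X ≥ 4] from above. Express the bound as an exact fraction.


μ = E[X] = 7/9, a = 4.
Markov: P[X ≥ 4] ≤ μ/a = (7/9)/4 = 7/36.
Numerically: ≈ 0.19444.
(Since a = 4 > μ = 0.77778, the bound 7/36 is < 1 and informative.)

P[X ≥ 4] ≤ 7/36 ≈ 0.19444.


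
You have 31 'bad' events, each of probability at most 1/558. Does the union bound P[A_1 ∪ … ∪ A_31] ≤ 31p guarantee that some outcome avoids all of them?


Union bound: P[∪_{i=1}^{31} A_i] ≤ Σ_i P[A_i] ≤ 31·p = 31·(1/558) = 1/18.
Numerically: 1/18 ≈ 0.055556.
Is 1/18 < 1? YES.
Since P[∪ A_i] ≤ 1/18 < 1, the complement has P[∩ A_i^c] ≥ 1 − 1/18 = 17/18 > 0, so some outcome avoids every A_i.

31·p = 1/18 ≈ 0.055556; existence CERTIFIED by the union bound.


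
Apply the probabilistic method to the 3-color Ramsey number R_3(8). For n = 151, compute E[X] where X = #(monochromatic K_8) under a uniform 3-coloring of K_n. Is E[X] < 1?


E[X] = C(151, 8) · 3^{1 − 28} = 5551321138650 · 3^{−27} = 5551321138650/7625597484987.
As a reduced fraction: E[X] = 616813459850/847288609443 ≈ 0.7279851.
Is E[X] < 1? YES.
Since E[X] < 1, there exists a 3-coloring of K_{151} with no monochromatic K_8; hence R_3(8) > 151.

E[X] = 616813459850/847288609443 ≈ 0.7279851; E[X] < 1, so R_3(8) > 151.


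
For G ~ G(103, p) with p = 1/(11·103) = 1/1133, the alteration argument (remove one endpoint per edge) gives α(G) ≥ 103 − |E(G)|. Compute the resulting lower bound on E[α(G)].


E[|E(G)|] = C(103, 2)·p = 5253 · (1/1133) = 51/11.
E[α(G)] ≥ n − E[|E(G)|] = 103 − 51/11 = 1082/11.
Numerically: ≈ 98.363636.
(This is only a lower bound; the true E[α(G)] may be larger.)

E[α(G)] ≥ 1082/11 ≈ 98.363636.


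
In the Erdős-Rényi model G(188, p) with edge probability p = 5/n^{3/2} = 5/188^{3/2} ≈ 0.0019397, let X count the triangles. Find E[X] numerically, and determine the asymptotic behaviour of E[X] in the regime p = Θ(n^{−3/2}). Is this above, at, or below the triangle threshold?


Number of potential triangles: C(188, 3) = 1089836.
Each occurs with probability p³ ≈ (0.0019397)³ ≈ 7.2979300e-09.
By linearity: E[X] = C(188, 3)·p³ ≈ 1089836 · 7.2979300e-09 ≈ 0.00795.
Since α = 3/2 > 1, p = c/n^{3/2} = o(1/n) is below the triangle threshold p ~ 1/n. Asymptotically E[X] ~ (c³/6)·n^{3(1−α)} = (5³/6)·n^{-1.5} → 0, so by Markov's inequality G has no triangles w.h.p.

E[X] ≈ 0.00795; in regime p = Θ(1/n^{3/2}) E[X] tends to 0 (below the triangle threshold p ~ 1/n).


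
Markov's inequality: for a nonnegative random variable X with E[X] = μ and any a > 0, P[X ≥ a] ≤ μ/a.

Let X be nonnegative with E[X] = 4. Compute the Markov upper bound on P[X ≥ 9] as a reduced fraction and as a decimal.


μ = E[X] = 4, a = 9.
Markov: P[X ≥ 9] ≤ μ/a = (4)/9 = 4/9.
Numerically: ≈ 0.44444.
(Since a = 9 > μ = 4.00000, the bound 4/9 is < 1 and informative.)

P[X ≥ 9] ≤ 4/9 ≈ 0.44444.


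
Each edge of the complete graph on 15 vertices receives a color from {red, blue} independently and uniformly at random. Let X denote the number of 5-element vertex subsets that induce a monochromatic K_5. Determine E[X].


Let X = Σ_S X_S over the C(15, 5) = 3003 subsets S of size 5, where X_S = 1 if the K_5 on S is monochromatic.
For a fixed S, the K_5 on S has C(5, 2) = 10 edges. P[all 10 edges red] = (1/2)^10, and likewise for blue, so P[monochromatic] = 2·(1/2)^10 = 2^{1 − 10} = 1/512.
By linearity: E[X] = C(15, 5) · 2^{1 − 10} = 3003 · 1/512 = 3003/512.
Numerically: E[X] ≈ 5.865.

E[X] = C(15,5)·2^(1−C(5,2)) = 3003/512 ≈ 5.865.


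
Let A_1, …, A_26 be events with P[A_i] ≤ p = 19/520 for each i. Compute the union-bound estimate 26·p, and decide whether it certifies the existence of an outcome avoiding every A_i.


Union bound: P[∪_{i=1}^{26} A_i] ≤ Σ_i P[A_i] ≤ 26·p = 26·(19/520) = 19/20.
Numerically: 19/20 ≈ 0.95000.
Is 19/20 < 1? YES.
Since P[∪ A_i] ≤ 19/20 < 1, the complement has P[∩ A_i^c] ≥ 1 − 19/20 = 1/20 > 0, so some outcome avoids every A_i.

26·p = 19/20 ≈ 0.95000; existence CERTIFIED by the union bound.


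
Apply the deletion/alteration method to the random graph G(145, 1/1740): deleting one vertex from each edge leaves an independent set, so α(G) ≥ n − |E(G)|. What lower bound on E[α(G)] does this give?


E[|E(G)|] = C(145, 2)·p = 10440 · (1/1740) = 6.
E[α(G)] ≥ n − E[|E(G)|] = 145 − 6 = 139.
Numerically: ≈ 139.000000.
(This is only a lower bound; the true E[α(G)] may be larger.)

E[α(G)] ≥ 139 ≈ 139.000000.


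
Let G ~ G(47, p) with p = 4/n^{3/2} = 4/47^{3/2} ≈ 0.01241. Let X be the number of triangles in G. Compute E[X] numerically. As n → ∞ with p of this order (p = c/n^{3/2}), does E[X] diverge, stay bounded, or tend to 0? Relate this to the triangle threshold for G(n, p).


Number of potential triangles: C(47, 3) = 16215.
Each occurs with probability p³ ≈ (0.01241)³ ≈ 1.913109e-06.
By linearity: E[X] = C(47, 3)·p³ ≈ 16215 · 1.913109e-06 ≈ 0.0310.
Since α = 3/2 > 1, p = c/n^{3/2} = o(1/n) is below the triangle threshold p ~ 1/n. Asymptotically E[X] ~ (c³/6)·n^{3(1−α)} = (4³/6)·n^{-1.5} → 0, so by Markov's inequality G has no triangles w.h.p.

E[X] ≈ 0.0310; in regime p = Θ(1/n^{3/2}) E[X] tends to 0 (below the triangle threshold p ~ 1/n).


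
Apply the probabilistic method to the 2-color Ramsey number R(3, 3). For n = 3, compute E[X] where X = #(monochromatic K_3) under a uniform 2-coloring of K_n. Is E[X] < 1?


E[X] = C(3, 3) · 2^{1 − 3} = 1 · 2^{−2} = 1/4.
As a reduced fraction: E[X] = 1/4 ≈ 0.250000.
Is E[X] < 1? YES.
Since E[X] < 1, there exists a 2-coloring of K_{3} with no monochromatic K_3; hence R(3, 3) > 3.

E[X] = 1/4 ≈ 0.250000; E[X] < 1, so R(3, 3) > 3.


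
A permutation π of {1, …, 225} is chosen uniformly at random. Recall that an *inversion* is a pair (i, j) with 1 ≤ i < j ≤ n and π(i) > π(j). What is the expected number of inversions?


Write X = Σ X_I over the C(225, 2) = 25200 pairs i < j, with X_I the indicator of one inversion.
There are 25200 indicators.
For each fixed pair i < j, the values π(i) and π(j) are two distinct elements of {1, …, 225} in uniformly random order; by symmetry P[π(i) > π(j)] = 1/2.
By linearity: E[X] = 25200 · (1/2) = C(225, 2) · (1/2) = 25200/2 = 12600 ≈ 12600.00000.

E[X] = 12600 = 12600.00000.


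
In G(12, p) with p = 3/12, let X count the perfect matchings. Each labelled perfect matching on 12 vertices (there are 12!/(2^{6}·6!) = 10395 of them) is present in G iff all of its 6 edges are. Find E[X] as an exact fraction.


K_12 has 12!/(2^{6}·6!) = 10395 labelled perfect matchings.
For each such perfect matching H, let X_H = 1 if all 6 edges of H are present in G. Then P[X_H = 1] = p^{6} = (1/4)^{6} = 1/4096.
Summing the indicators: E[X] = Σ_H E[X_H] = 10395 · p^{6} = 10395 · 1/4096 = 10395/4096.
Numerically: E[X] ≈ 2.54.

E[X] = 10395 · (1/4)^{6} = 10395/4096 ≈ 2.54.


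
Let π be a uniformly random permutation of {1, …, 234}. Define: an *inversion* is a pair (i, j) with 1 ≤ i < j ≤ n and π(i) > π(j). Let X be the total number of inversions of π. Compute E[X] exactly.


Write X = Σ X_I over the C(234, 2) = 27261 pairs i < j, with X_I the indicator of one inversion.
There are 27261 indicators.
For each fixed pair i < j, the values π(i) and π(j) are two distinct elements of {1, …, 234} in uniformly random order; by symmetry P[π(i) > π(j)] = 1/2.
By linearity: E[X] = 27261 · (1/2) = C(234, 2) · (1/2) = 27261/2 = 27261/2 ≈ 13630.500000.

E[X] = 27261/2 = 13630.500000.


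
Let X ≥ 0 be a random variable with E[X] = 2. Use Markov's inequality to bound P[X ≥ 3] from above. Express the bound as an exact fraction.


μ = E[X] = 2, a = 3.
Markov: P[X ≥ 3] ≤ μ/a = (2)/3 = 2/3.
Numerically: ≈ 0.6667.
(Since a = 3 > μ = 2.0000, the bound 2/3 is < 1 and informative.)

P[X ≥ 3] ≤ 2/3 ≈ 0.6667.


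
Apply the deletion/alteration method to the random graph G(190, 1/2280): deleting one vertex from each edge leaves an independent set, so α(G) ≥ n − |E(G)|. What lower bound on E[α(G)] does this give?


E[|E(G)|] = C(190, 2)·p = 17955 · (1/2280) = 63/8.
E[α(G)] ≥ n − E[|E(G)|] = 190 − 63/8 = 1457/8.
Numerically: ≈ 182.12500.
(This is only a lower bound; the true E[α(G)] may be larger.)

E[α(G)] ≥ 1457/8 ≈ 182.12500.


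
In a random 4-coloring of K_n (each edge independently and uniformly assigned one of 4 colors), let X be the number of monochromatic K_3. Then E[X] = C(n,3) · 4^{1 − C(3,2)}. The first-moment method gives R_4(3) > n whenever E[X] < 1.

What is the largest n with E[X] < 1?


We need C(n, 3) · 4^{1 − 3} < 1, i.e. C(n, 3) < 4^{3 − 1} = 16.
Check values of n near the boundary:
  n = 3: C(3, 3) = 1; 1 < 16? YES
  n = 4: C(4, 3) = 4; 4 < 16? YES
  n = 5: C(5, 3) = 10; 10 < 16? YES
  n = 6: C(6, 3) = 20; 20 < 16? NO
  n = 7: C(7, 3) = 35; 35 < 16? NO
The largest n with C(n, 3) < 16 is n = 5 (where E[X] = 5/8 ≈ 0.6250000). Hence R_4(3) > 5, i.e. R_4(3) ≥ 6.

Largest n = 5; hence R_4(3) > 5.


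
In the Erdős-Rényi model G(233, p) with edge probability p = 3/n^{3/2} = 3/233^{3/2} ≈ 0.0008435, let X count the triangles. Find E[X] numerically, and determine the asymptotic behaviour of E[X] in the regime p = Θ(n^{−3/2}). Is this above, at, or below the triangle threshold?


Number of potential triangles: C(233, 3) = 2081156.
Each occurs with probability p³ ≈ (0.0008435)³ ≈ 6.001532e-10.
By linearity: E[X] = C(233, 3)·p³ ≈ 2081156 · 6.001532e-10 ≈ 0.0012.
Since α = 3/2 > 1, p = c/n^{3/2} = o(1/n) is below the triangle threshold p ~ 1/n. Asymptotically E[X] ~ (c³/6)·n^{3(1−α)} = (3³/6)·n^{-1.5} → 0, so by Markov's inequality G has no triangles w.h.p.

E[X] ≈ 0.0012; in regime p = Θ(1/n^{3/2}) E[X] tends to 0 (below the triangle threshold p ~ 1/n).


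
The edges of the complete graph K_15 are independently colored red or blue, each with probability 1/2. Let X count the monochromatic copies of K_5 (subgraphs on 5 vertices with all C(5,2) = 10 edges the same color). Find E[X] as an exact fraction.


Let X = Σ_S X_S over the C(15, 5) = 3003 subsets S of size 5, where X_S = 1 if the K_5 on S is monochromatic.
For a fixed S, the K_5 on S has C(5, 2) = 10 edges. P[all 10 edges red] = (1/2)^10, and likewise for blue, so P[monochromatic] = 2·(1/2)^10 = 2^{1 − 10} = 1/512.
By linearity: E[X] = C(15, 5) · 2^{1 − 10} = 3003 · 1/512 = 3003/512.
Numerically: E[X] ≈ 5.8652.

E[X] = C(15,5)·2^(1−C(5,2)) = 3003/512 ≈ 5.8652.


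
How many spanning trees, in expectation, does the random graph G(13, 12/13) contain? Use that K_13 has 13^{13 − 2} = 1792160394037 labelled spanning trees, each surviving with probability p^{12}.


K_13 has 13^{13 − 2} = 1792160394037 labelled spanning trees.
For each such spanning tree H, let X_H = 1 if all 12 edges of H are present in G. Then P[X_H = 1] = p^{12} = (12/13)^{12} = 8916100448256/23298085122481.
By linearity: E[X] = Σ_H E[X_H] = 1792160394037 · p^{12} = 1792160394037 · 8916100448256/23298085122481 = 8916100448256/13.
Numerically: E[X] ≈ 6.859e+11.

E[X] = 1792160394037 · (12/13)^{12} = 8916100448256/13 ≈ 6.859e+11.


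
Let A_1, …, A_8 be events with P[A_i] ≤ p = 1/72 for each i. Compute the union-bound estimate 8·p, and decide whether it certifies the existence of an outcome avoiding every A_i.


Union bound: P[∪_{i=1}^{8} A_i] ≤ Σ_i P[A_i] ≤ 8·p = 8·(1/72) = 1/9.
Numerically: 1/9 ≈ 0.1111.
Is 1/9 < 1? YES.
Since P[∪ A_i] ≤ 1/9 < 1, the complement has P[∩ A_i^c] ≥ 1 − 1/9 = 8/9 > 0, so some outcome avoids every A_i.

8·p = 1/9 ≈ 0.1111; existence CERTIFIED by the union bound.


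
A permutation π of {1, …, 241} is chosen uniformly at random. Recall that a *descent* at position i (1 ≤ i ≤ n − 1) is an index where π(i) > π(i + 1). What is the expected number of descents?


Write X = Σ X_I over i = 1, …, 240, with X_I the indicator of one descent.
There are 240 indicators.
For each fixed i, the pair (π(i), π(i+1)) is a uniformly random ordered pair of distinct values from {1, …, 241}; by symmetry P[π(i) > π(i+1)] = 1/2.
By linearity: E[X] = 240 · (1/2) = (241 − 1) · (1/2) = 120 ≈ 120.0000.

E[X] = 120 = 120.0000.


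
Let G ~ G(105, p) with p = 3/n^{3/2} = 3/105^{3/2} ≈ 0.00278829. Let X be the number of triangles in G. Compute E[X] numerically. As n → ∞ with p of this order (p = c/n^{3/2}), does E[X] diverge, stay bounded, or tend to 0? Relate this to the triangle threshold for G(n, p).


Number of potential triangles: C(105, 3) = 187460.
Each occurs with probability p³ ≈ (0.00278829)³ ≈ 2.16776359e-08.
By linearity: E[X] = C(105, 3)·p³ ≈ 187460 · 2.16776359e-08 ≈ 0.004064.
Since α = 3/2 > 1, p = c/n^{3/2} = o(1/n) is below the triangle threshold p ~ 1/n. Asymptotically E[X] ~ (c³/6)·n^{3(1−α)} = (3³/6)·n^{-1.5} → 0, so by Markov's inequality G has no triangles w.h.p.

E[X] ≈ 0.004064; in regime p = Θ(1/n^{3/2}) E[X] tends to 0 (below the triangle threshold p ~ 1/n).


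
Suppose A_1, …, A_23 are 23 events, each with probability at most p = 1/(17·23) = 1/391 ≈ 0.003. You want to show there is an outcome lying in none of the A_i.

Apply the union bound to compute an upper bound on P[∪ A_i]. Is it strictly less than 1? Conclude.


Union bound: P[∪_{i=1}^{23} A_i] ≤ Σ_i P[A_i] ≤ 23·p = 23·(1/391) = 1/17.
Numerically: 1/17 ≈ 0.059.
Is 1/17 < 1? YES.
Since P[∪ A_i] ≤ 1/17 < 1, the complement has P[∩ A_i^c] ≥ 1 − 1/17 = 16/17 > 0, so some outcome avoids every A_i.

23·p = 1/17 ≈ 0.059; existence CERTIFIED by the union bound.


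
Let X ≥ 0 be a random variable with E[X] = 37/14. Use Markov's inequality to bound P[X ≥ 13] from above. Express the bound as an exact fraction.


μ = E[X] = 37/14, a = 13.
Markov: P[X ≥ 13] ≤ μ/a = (37/14)/13 = 37/182.
Numerically: ≈ 0.203.
(Since a = 13 > μ = 2.643, the bound 37/182 is < 1 and informative.)

P[X ≥ 13] ≤ 37/182 ≈ 0.203.


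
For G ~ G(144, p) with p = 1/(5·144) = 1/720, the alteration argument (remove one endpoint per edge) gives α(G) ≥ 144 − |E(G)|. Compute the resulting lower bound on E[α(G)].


E[|E(G)|] = C(144, 2)·p = 10296 · (1/720) = 143/10.
E[α(G)] ≥ n − E[|E(G)|] = 144 − 143/10 = 1297/10.
Numerically: ≈ 129.700000.
(This is only a lower bound; the true E[α(G)] may be larger.)

E[α(G)] ≥ 1297/10 ≈ 129.700000.


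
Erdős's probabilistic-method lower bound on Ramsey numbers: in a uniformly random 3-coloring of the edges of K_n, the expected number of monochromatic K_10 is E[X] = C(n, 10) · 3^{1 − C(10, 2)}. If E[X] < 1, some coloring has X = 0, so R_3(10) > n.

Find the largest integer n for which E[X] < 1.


We need C(n, 10) · 3^{1 − 45} < 1, i.e. C(n, 10) < 3^{45 − 1} = 984770902183611232881.
Check values of n near the boundary:
  n = 568: C(568, 10) = 889446337783744949208; 889446337783744949208 < 984770902183611232881? YES
  n = 569: C(569, 10) = 905357721286137524328; 905357721286137524328 < 984770902183611232881? YES
  n = 570: C(570, 10) = 921524823451961408691; 921524823451961408691 < 984770902183611232881? YES
  n = 571: C(571, 10) = 937951290893172842001; 937951290893172842001 < 984770902183611232881? YES
  n = 572: C(572, 10) = 954640815642161682606; 954640815642161682606 < 984770902183611232881? YES
  n = 573: C(573, 10) = 971597135635805762226; 971597135635805762226 < 984770902183611232881? YES
  n = 574: C(574, 10) = 988824035203816502691; 988824035203816502691 < 984770902183611232881? NO
  n = 575: C(575, 10) = 1006325345561406175305; 1006325345561406175305 < 984770902183611232881? NO
  n = 576: C(576, 10) = 1024104945306307344480; 1024104945306307344480 < 984770902183611232881? NO
The largest n with C(n, 10) < 984770902183611232881 is n = 573 (where E[X] = 35985079097622435638/36472996377170786403 ≈ 0.9866). Hence R_3(10) > 573, i.e. R_3(10) ≥ 574.

Largest n = 573; hence R_3(10) > 573.


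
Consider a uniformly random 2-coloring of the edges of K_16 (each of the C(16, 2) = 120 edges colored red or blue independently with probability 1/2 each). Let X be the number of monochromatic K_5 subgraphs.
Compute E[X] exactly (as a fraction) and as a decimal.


Let X = Σ_S X_S over the C(16, 5) = 4368 subsets S of size 5, where X_S = 1 if the K_5 on S is monochromatic.
For a fixed S, the K_5 on S has C(5, 2) = 10 edges. P[all 10 edges red] = (1/2)^10, and likewise for blue, so P[monochromatic] = 2·(1/2)^10 = 2^{1 − 10} = 1/512.
By linearity of expectation: E[X] = C(16, 5) · 2^{1 − 10} = 4368 · 1/512 = 273/32.
Numerically: E[X] ≈ 8.53125.

E[X] = C(16,5)·2^(1−C(5,2)) = 273/32 ≈ 8.53125.


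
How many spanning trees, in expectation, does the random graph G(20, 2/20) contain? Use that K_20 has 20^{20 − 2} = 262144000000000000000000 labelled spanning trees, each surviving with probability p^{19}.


K_20 has 20^{20 − 2} = 262144000000000000000000 labelled spanning trees.
For each such spanning tree H, let X_H = 1 if all 19 edges of H are present in G. Then P[X_H = 1] = p^{19} = (1/10)^{19} = 1/10000000000000000000.
By linearity: E[X] = Σ_H E[X_H] = 262144000000000000000000 · p^{19} = 262144000000000000000000 · 1/10000000000000000000 = 131072/5.
Numerically: E[X] ≈ 26214.4.

E[X] = 262144000000000000000000 · (1/10)^{19} = 131072/5 ≈ 26214.4.


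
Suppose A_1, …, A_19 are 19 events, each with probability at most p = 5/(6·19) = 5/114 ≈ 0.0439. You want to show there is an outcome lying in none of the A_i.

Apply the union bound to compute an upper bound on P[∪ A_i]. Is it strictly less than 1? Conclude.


Union bound: P[∪_{i=1}^{19} A_i] ≤ Σ_i P[A_i] ≤ 19·p = 19·(5/114) = 5/6.
Numerically: 5/6 ≈ 0.8333.
Is 5/6 < 1? YES.
Since P[∪ A_i] ≤ 5/6 < 1, the complement has P[∩ A_i^c] ≥ 1 − 5/6 = 1/6 > 0, so some outcome avoids every A_i.

19·p = 5/6 ≈ 0.8333; existence CERTIFIED by the union bound.


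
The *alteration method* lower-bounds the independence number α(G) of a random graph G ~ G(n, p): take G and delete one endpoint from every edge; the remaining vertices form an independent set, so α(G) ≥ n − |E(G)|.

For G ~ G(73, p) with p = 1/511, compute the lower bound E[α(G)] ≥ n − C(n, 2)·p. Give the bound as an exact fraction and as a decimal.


E[|E(G)|] = C(73, 2)·p = 2628 · (1/511) = 36/7.
E[α(G)] ≥ n − E[|E(G)|] = 73 − 36/7 = 475/7.
Numerically: ≈ 67.8571.
(This is only a lower bound; the true E[α(G)] may be larger.)

E[α(G)] ≥ 475/7 ≈ 67.8571.


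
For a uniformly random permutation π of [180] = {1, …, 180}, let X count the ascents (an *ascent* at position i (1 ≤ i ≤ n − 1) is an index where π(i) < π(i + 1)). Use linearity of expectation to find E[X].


Write X = Σ X_I over i = 1, …, 179, with X_I the indicator of one ascent.
There are 179 indicators.
For each fixed i, the pair (π(i), π(i+1)) is a uniformly random ordered pair of distinct values from {1, …, 180}; by symmetry P[π(i) < π(i+1)] = 1/2.
By linearity: E[X] = 179 · (1/2) = (180 − 1) · (1/2) = 179/2 ≈ 89.500000.

E[X] = 179/2 = 89.500000.


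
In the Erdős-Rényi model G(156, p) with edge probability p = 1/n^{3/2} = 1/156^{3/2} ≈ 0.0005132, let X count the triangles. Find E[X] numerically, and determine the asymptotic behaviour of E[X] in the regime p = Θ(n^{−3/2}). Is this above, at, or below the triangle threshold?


Number of potential triangles: C(156, 3) = 620620.
Each occurs with probability p³ ≈ (0.0005132)³ ≈ 1.351884e-10.
By linearity: E[X] = C(156, 3)·p³ ≈ 620620 · 1.351884e-10 ≈ 0.0001.
Since α = 3/2 > 1, p = c/n^{3/2} = o(1/n) is below the triangle threshold p ~ 1/n. Asymptotically E[X] ~ (c³/6)·n^{3(1−α)} = (1³/6)·n^{-1.5} → 0, so by Markov's inequality G has no triangles w.h.p.

E[X] ≈ 0.0001; in regime p = Θ(1/n^{3/2}) E[X] tends to 0 (below the triangle threshold p ~ 1/n).


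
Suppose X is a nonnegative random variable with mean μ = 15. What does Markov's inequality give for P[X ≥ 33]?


μ = E[X] = 15, a = 33.
Markov: P[X ≥ 33] ≤ μ/a = (15)/33 = 5/11.
Numerically: ≈ 0.45455.
(Since a = 33 > μ = 15.00000, the bound 5/11 is < 1 and informative.)

P[X ≥ 33] ≤ 5/11 ≈ 0.45455.


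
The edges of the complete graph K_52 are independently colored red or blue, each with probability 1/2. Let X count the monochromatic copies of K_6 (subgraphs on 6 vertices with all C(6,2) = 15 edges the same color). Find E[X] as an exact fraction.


Let X = Σ_S X_S over the C(52, 6) = 20358520 subsets S of size 6, where X_S = 1 if the K_6 on S is monochromatic.
For a fixed S, the K_6 on S has C(6, 2) = 15 edges. P[all 15 edges red] = (1/2)^15, and likewise for blue, so P[monochromatic] = 2·(1/2)^15 = 2^{1 − 15} = 1/16384.
Summing: E[X] = C(52, 6) · 2^{1 − 15} = 20358520 · 1/16384 = 2544815/2048.
Numerically: E[X] ≈ 1242.58545.

E[X] = C(52,6)·2^(1−C(6,2)) = 2544815/2048 ≈ 1242.58545.


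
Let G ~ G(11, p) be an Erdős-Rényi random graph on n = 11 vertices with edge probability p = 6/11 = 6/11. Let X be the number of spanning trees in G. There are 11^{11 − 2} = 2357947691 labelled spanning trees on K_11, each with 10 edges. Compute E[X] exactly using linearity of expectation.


K_11 has 11^{11 − 2} = 2357947691 labelled spanning trees.
For each such spanning tree H, let X_H = 1 if all 10 edges of H are present in G. Then P[X_H = 1] = p^{10} = (6/11)^{10} = 60466176/25937424601.
By linearity: E[X] = Σ_H E[X_H] = 2357947691 · p^{10} = 2357947691 · 60466176/25937424601 = 60466176/11.
Numerically: E[X] ≈ 5.49693e+06.

E[X] = 2357947691 · (6/11)^{10} = 60466176/11 ≈ 5.49693e+06.


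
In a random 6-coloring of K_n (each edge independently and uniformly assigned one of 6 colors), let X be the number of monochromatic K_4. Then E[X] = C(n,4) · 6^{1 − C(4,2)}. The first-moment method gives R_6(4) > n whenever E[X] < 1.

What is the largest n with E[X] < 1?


We need C(n, 4) · 6^{1 − 6} < 1, i.e. C(n, 4) < 6^{6 − 1} = 7776.
Check values of n near the boundary:
  n = 16: C(16, 4) = 1820; 1820 < 7776? YES
  n = 17: C(17, 4) = 2380; 2380 < 7776? YES
  n = 18: C(18, 4) = 3060; 3060 < 7776? YES
  n = 19: C(19, 4) = 3876; 3876 < 7776? YES
  n = 20: C(20, 4) = 4845; 4845 < 7776? YES
  n = 21: C(21, 4) = 5985; 5985 < 7776? YES
  n = 22: C(22, 4) = 7315; 7315 < 7776? YES
  n = 23: C(23, 4) = 8855; 8855 < 7776? NO
  n = 24: C(24, 4) = 10626; 10626 < 7776? NO
The largest n with C(n, 4) < 7776 is n = 22 (where E[X] = 7315/7776 ≈ 0.940715). Hence R_6(4) > 22, i.e. R_6(4) ≥ 23.

Largest n = 22; hence R_6(4) > 22.


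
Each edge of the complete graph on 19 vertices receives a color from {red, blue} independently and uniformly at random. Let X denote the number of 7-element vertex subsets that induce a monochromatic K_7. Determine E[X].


Let X = Σ_S X_S over the C(19, 7) = 50388 subsets S of size 7, where X_S = 1 if the K_7 on S is monochromatic.
For a fixed S, the K_7 on S has C(7, 2) = 21 edges. P[all 21 edges red] = (1/2)^21, and likewise for blue, so P[monochromatic] = 2·(1/2)^21 = 2^{1 − 21} = 1/1048576.
By linearity of expectation: E[X] = C(19, 7) · 2^{1 − 21} = 50388 · 1/1048576 = 12597/262144.
Numerically: E[X] ≈ 0.048054.

E[X] = C(19,7)·2^(1−C(7,2)) = 12597/262144 ≈ 0.048054.


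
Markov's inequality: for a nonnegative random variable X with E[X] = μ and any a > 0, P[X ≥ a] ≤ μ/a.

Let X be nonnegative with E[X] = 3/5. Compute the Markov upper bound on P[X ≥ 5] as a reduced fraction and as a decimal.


μ = E[X] = 3/5, a = 5.
Markov: P[X ≥ 5] ≤ μ/a = (3/5)/5 = 3/25.
Numerically: ≈ 0.120000.
(Since a = 5 > μ = 0.600000, the bound 3/25 is < 1 and informative.)

P[X ≥ 5] ≤ 3/25 ≈ 0.120000.


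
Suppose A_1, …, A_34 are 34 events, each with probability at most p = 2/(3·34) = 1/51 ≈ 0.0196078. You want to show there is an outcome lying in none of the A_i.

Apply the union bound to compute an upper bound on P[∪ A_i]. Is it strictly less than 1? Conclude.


Union bound: P[∪_{i=1}^{34} A_i] ≤ Σ_i P[A_i] ≤ 34·p = 34·(1/51) = 2/3.
Numerically: 2/3 ≈ 0.6666667.
Is 2/3 < 1? YES.
Since P[∪ A_i] ≤ 2/3 < 1, the complement has P[∩ A_i^c] ≥ 1 − 2/3 = 1/3 > 0, so some outcome avoids every A_i.

34·p = 2/3 ≈ 0.6666667; existence CERTIFIED by the union bound.


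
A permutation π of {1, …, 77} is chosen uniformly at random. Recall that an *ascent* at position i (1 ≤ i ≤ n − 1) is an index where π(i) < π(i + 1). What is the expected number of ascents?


Write X = Σ X_I over i = 1, …, 76, with X_I the indicator of one ascent.
There are 76 indicators.
For each fixed i, the pair (π(i), π(i+1)) is a uniformly random ordered pair of distinct values from {1, …, 77}; by symmetry P[π(i) < π(i+1)] = 1/2.
By linearity: E[X] = 76 · (1/2) = (77 − 1) · (1/2) = 38 ≈ 38.000.

E[X] = 38 = 38.000.


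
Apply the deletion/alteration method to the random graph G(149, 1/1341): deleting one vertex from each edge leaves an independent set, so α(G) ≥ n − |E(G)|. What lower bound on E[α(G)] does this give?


E[|E(G)|] = C(149, 2)·p = 11026 · (1/1341) = 74/9.
E[α(G)] ≥ n − E[|E(G)|] = 149 − 74/9 = 1267/9.
Numerically: ≈ 140.777778.
(This is only a lower bound; the true E[α(G)] may be larger.)

E[α(G)] ≥ 1267/9 ≈ 140.777778.


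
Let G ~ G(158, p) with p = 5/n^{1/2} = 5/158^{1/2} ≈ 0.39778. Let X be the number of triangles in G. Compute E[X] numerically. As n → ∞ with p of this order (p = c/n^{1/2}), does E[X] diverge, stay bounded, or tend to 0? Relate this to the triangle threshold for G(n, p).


Number of potential triangles: C(158, 3) = 644956.
Each occurs with probability p³ ≈ (0.39778)³ ≈ 6.2939659e-02.
By linearity: E[X] = C(158, 3)·p³ ≈ 644956 · 6.2939659e-02 ≈ 40593.31043.
Since α = 1/2 < 1, p = c/n^{1/2} ≫ 1/n is above the triangle threshold p ~ 1/n. Asymptotically E[X] ~ (c³/6)·n^{3(1−α)} = (5³/6)·n^{1.5} → ∞; triangles are abundant w.h.p.

E[X] ≈ 40593.31043; in regime p = Θ(1/n^{1/2}) E[X] diverges (above the triangle threshold p ~ 1/n).


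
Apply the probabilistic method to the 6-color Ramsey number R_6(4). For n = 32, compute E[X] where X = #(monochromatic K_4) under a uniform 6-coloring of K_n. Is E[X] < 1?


E[X] = C(32, 4) · 6^{1 − 6} = 35960 · 6^{−5} = 35960/7776.
As a reduced fraction: E[X] = 4495/972 ≈ 4.6245.
Is E[X] < 1? NO.
Since E[X] ≥ 1, the first-moment bound is inconclusive at n = 32; it does NOT by itself certify R_6(4) > 32.

E[X] = 4495/972 ≈ 4.6245; E[X] ≥ 1; first-moment method inconclusive here.


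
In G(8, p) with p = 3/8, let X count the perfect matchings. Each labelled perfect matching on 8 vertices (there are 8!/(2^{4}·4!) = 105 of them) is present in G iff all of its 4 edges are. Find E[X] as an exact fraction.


K_8 has 8!/(2^{4}·4!) = 105 labelled perfect matchings.
For each such perfect matching H, let X_H = 1 if all 4 edges of H are present in G. Then P[X_H = 1] = p^{4} = (3/8)^{4} = 81/4096.
By linearity: E[X] = Σ_H E[X_H] = 105 · p^{4} = 105 · 81/4096 = 8505/4096.
Numerically: E[X] ≈ 2.076.

E[X] = 105 · (3/8)^{4} = 8505/4096 ≈ 2.076.


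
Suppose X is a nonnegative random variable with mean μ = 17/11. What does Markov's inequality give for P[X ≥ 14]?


μ = E[X] = 17/11, a = 14.
Markov: P[X ≥ 14] ≤ μ/a = (17/11)/14 = 17/154.
Numerically: ≈ 0.110.
(Since a = 14 > μ = 1.545, the bound 17/154 is < 1 and informative.)

P[X ≥ 14] ≤ 17/154 ≈ 0.110.


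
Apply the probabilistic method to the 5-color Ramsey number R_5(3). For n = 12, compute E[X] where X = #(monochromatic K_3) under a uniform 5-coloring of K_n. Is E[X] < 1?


E[X] = C(12, 3) · 5^{1 − 3} = 220 · 5^{−2} = 220/25.
As a reduced fraction: E[X] = 44/5 ≈ 8.800.
Is E[X] < 1? NO.
Since E[X] ≥ 1, the first-moment bound is inconclusive at n = 12; it does NOT by itself certify R_5(3) > 12.

E[X] = 44/5 ≈ 8.800; E[X] ≥ 1; first-moment method inconclusive here.


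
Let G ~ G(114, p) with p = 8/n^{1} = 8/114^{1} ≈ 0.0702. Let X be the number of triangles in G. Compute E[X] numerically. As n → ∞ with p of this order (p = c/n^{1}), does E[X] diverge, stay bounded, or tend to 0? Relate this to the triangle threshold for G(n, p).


Number of potential triangles: C(114, 3) = 240464.
Each occurs with probability p³ ≈ (0.0702)³ ≈ 3.45585e-04.
By linearity: E[X] = C(114, 3)·p³ ≈ 240464 · 3.45585e-04 ≈ 83.101.
Here α = 1, so p = 8/n is exactly at the triangle threshold p ~ 1/n. Asymptotically E[X] → c³/6 = 8³/6 = 256/3 ≈ 85.333, a bounded constant. In this regime the triangle count is asymptotically Poisson(c³/6).

E[X] ≈ 83.101; in regime p = Θ(1/n^{1}) E[X] stays bounded (at the triangle threshold p ~ 1/n).


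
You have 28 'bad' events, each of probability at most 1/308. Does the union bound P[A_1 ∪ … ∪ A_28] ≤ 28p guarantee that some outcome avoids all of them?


Union bound: P[∪_{i=1}^{28} A_i] ≤ Σ_i P[A_i] ≤ 28·p = 28·(1/308) = 1/11.
Numerically: 1/11 ≈ 0.0909.
Is 1/11 < 1? YES.
Since P[∪ A_i] ≤ 1/11 < 1, the complement has P[∩ A_i^c] ≥ 1 − 1/11 = 10/11 > 0, so some outcome avoids every A_i.

28·p = 1/11 ≈ 0.0909; existence CERTIFIED by the union bound.


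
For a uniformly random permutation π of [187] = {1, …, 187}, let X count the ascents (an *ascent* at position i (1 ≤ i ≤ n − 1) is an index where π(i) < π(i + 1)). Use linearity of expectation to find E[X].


Write X = Σ X_I over i = 1, …, 186, with X_I the indicator of one ascent.
There are 186 indicators.
For each fixed i, the pair (π(i), π(i+1)) is a uniformly random ordered pair of distinct values from {1, …, 187}; by symmetry P[π(i) < π(i+1)] = 1/2.
By linearity: E[X] = 186 · (1/2) = (187 − 1) · (1/2) = 93 ≈ 93.0000.

E[X] = 93 = 93.0000.


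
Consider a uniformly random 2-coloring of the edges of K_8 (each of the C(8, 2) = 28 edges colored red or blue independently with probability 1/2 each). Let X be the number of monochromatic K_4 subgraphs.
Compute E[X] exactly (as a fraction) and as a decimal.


Let X = Σ_S X_S over the C(8, 4) = 70 subsets S of size 4, where X_S = 1 if the K_4 on S is monochromatic.
For a fixed S, the K_4 on S has C(4, 2) = 6 edges. P[all 6 edges red] = (1/2)^6, and likewise for blue, so P[monochromatic] = 2·(1/2)^6 = 2^{1 − 6} = 1/32.
Summing: E[X] = C(8, 4) · 2^{1 − 6} = 70 · 1/32 = 35/16.
Numerically: E[X] ≈ 2.187500.

E[X] = C(8,4)·2^(1−C(4,2)) = 35/16 ≈ 2.187500.
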